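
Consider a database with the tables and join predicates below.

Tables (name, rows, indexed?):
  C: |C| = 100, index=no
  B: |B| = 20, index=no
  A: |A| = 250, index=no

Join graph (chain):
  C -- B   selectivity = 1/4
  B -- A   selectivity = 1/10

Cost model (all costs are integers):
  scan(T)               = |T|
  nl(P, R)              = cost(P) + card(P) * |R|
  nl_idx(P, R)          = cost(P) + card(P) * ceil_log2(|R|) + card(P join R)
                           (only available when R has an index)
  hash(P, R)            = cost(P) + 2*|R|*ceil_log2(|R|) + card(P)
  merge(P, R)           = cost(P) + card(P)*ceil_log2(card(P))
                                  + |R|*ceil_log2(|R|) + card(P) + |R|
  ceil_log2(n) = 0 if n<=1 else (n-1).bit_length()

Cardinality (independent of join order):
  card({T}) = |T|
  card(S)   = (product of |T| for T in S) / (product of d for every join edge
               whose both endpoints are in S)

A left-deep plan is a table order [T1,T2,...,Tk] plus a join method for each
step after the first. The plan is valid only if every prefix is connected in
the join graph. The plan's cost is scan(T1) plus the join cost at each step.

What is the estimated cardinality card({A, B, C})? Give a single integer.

Tables in S: A(250), B(20), C(100)
Edges inside S: C-B(d=4), B-A(d=10)
numerator = 250 * 20 * 100 = 500000
denominator = 4 * 10 = 40
card(S) = 500000 / 40 = 12500

12500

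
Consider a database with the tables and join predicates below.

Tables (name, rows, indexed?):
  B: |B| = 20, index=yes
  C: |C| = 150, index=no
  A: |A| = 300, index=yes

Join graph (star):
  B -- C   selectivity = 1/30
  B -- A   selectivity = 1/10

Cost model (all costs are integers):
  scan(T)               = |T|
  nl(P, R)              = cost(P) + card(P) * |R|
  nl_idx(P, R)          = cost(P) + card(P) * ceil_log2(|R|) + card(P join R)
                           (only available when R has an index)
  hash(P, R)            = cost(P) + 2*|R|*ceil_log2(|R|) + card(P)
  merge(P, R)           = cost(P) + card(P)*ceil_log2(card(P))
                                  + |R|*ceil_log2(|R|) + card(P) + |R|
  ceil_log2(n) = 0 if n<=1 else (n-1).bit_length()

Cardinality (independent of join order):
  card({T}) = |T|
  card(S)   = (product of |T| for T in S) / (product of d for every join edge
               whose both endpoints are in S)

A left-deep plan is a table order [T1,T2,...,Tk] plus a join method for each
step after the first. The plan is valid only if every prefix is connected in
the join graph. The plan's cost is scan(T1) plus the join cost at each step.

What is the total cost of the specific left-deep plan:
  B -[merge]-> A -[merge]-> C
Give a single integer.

11090

step 1: scan B: cost=20, card=20
step 2: join A via merge
    card(P join A) = 20*300/(10) = 600
    cost = 20 + 20*5 + 300*9 + 20 + 300 = 3140
step 3: join C via merge
    card(P join C) = 600*150/(30) = 3000
    cost = 3140 + 600*10 + 150*8 + 600 + 150 = 11090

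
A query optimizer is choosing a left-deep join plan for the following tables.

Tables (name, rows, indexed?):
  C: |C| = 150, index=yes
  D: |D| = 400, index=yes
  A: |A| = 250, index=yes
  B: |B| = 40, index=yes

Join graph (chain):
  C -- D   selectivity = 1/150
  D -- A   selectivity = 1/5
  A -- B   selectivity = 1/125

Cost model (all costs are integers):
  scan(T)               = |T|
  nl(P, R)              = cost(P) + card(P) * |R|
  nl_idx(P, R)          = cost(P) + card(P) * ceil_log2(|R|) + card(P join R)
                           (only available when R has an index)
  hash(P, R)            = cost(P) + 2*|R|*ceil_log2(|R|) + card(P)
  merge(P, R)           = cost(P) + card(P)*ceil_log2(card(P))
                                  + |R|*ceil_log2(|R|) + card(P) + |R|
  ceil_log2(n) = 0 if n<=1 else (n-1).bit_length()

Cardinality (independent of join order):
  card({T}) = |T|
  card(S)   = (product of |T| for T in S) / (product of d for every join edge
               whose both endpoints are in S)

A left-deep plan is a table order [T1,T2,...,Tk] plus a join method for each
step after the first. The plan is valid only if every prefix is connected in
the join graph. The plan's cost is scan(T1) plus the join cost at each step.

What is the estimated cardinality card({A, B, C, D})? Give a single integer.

6400

Tables in S: A(250), B(40), C(150), D(400)
Edges inside S: C-D(d=150), D-A(d=5), A-B(d=125)
numerator = 250 * 40 * 150 * 400 = 600000000
denominator = 150 * 5 * 125 = 93750
card(S) = 600000000 / 93750 = 6400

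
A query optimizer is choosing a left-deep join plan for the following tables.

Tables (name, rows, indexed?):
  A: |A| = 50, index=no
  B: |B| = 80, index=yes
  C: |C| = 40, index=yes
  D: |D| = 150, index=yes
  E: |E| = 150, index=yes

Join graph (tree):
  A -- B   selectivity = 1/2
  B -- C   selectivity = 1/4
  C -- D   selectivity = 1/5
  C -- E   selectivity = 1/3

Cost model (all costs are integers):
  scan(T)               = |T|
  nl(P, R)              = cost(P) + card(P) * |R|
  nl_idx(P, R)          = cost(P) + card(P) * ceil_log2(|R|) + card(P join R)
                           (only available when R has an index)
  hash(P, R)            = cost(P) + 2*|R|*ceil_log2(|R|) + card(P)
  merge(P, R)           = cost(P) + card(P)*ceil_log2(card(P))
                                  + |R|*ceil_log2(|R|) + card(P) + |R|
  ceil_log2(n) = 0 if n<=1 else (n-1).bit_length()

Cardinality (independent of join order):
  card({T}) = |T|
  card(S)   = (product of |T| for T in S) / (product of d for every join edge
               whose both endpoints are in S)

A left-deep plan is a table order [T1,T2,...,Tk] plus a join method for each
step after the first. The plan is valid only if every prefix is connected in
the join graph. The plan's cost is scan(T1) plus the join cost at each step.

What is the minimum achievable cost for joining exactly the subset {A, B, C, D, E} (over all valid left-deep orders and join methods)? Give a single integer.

Selinger DP over subsets of {A,B,C,D,E}:
  {A}: scan cost=50, card=50
  {B}: scan cost=80, card=80
  {C}: scan cost=40, card=40
  {D}: scan cost=150, card=150
  {E}: scan cost=150, card=150
  {AB}: card=2000; try (A,hash)→760, (B,merge)→1040, (A,merge)→1070, (B,hash)→1220, (B,nl_idx)→2400, (B,nl)→4050 …(+1); best=760 via (A,hash)
  {BC}: card=800; try (C,hash)→640, (B,merge)→960, (C,merge)→1000, (B,nl_idx)→1120, (B,hash)→1200, (C,nl_idx)→1360 …(+2); best=640 via (C,hash)
  {CD}: card=1200; try (C,hash)→780, (D,nl_idx)→1560, (D,merge)→1670, (C,merge)→1780, (C,nl_idx)→2250, (D,hash)→2480 …(+2); best=780 via (C,hash)
  {CE}: card=2000; try (C,hash)→780, (E,merge)→1670, (C,merge)→1780, (E,nl_idx)→2360, (E,hash)→2480, (C,nl_idx)→3050 …(+2); best=780 via (C,hash)
  {ABC}: card=20000; try (A,hash)→2040, (C,hash)→3240, (A,merge)→9790, (C,merge)→25040, (C,nl_idx)→32760, (A,nl)→40640 …(+1); best=2040 via (A,hash)
  {BCD}: card=24000; try (B,hash)→3100, (D,hash)→3840, (D,merge)→10790, (B,merge)→15820, (D,nl_idx)→31040, (B,nl_idx)→33180 …(+2); best=3100 via (B,hash)
  {BCE}: card=40000; try (E,hash)→3840, (B,hash)→3900, (E,merge)→10790, (B,merge)→25420, (E,nl_idx)→47040, (B,nl_idx)→54780 …(+2); best=3840 via (E,hash)
  {CDE}: card=60000; try (E,hash)→4380, (D,hash)→5180, (E,merge)→16530, (D,merge)→26130, (E,nl_idx)→70380, (D,nl_idx)→76780 …(+2); best=4380 via (E,hash)
  {ABCD}: card=600000; try (D,hash)→24440, (A,hash)→27700, (D,merge)→323390, (A,merge)→387450, (D,nl_idx)→762040, (A,nl)→1203100 …(+1); best=24440 via (D,hash)
  {ABCE}: card=1000000; try (E,hash)→24440, (A,hash)→44440, (E,merge)→323390, (A,merge)→684190, (E,nl_idx)→1162040, (A,nl)→2003840 …(+1); best=24440 via (E,hash)
  {BCDE}: card=1200000; try (E,hash)→29500, (D,hash)→46240, (B,hash)→65500, (E,merge)→388450, (D,merge)→685190, (B,merge)→1025020 …(+6); best=29500 via (E,hash)
  {ABCDE}: card=30000000; try (E,hash)→626840, (D,hash)→1026840, (A,hash)→1230100, (E,merge)→12625790, (D,merge)→21025790, (A,merge)→26429850 …(+5); best=626840 via (E,hash)

626840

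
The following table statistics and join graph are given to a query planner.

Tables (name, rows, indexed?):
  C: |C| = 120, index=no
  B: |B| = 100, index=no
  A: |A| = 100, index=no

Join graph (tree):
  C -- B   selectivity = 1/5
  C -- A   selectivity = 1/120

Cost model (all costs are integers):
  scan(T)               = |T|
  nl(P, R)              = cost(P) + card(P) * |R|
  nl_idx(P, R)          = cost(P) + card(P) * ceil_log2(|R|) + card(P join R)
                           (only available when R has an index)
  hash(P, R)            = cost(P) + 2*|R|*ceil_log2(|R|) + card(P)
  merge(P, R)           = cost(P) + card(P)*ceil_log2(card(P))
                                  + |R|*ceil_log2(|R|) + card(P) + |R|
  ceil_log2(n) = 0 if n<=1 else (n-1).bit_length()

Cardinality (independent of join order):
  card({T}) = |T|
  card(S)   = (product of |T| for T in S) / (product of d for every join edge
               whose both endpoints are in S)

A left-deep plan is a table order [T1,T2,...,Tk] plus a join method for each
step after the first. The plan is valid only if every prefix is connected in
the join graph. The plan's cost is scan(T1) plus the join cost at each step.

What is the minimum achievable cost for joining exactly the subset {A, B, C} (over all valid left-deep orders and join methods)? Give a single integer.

Selinger DP over subsets of {A,B,C}:
  {C}: scan cost=120, card=120
  {B}: scan cost=100, card=100
  {A}: scan cost=100, card=100
  {BC}: card=2400; try (B,hash)→1640, (C,merge)→1860, (C,hash)→1880, (B,merge)→1880, (C,nl)→12100, (B,nl)→12120; best=1640 via (B,hash)
  {AC}: card=100; try (A,hash)→1640, (C,merge)→1860, (C,hash)→1880, (A,merge)→1880, (C,nl)→12100, (A,nl)→12120; best=1640 via (A,hash)
  {ABC}: card=2000; try (B,hash)→3140, (B,merge)→3240, (A,hash)→5440, (B,nl)→11640, (A,merge)→33640, (A,nl)→241640; best=3140 via (B,hash)

3140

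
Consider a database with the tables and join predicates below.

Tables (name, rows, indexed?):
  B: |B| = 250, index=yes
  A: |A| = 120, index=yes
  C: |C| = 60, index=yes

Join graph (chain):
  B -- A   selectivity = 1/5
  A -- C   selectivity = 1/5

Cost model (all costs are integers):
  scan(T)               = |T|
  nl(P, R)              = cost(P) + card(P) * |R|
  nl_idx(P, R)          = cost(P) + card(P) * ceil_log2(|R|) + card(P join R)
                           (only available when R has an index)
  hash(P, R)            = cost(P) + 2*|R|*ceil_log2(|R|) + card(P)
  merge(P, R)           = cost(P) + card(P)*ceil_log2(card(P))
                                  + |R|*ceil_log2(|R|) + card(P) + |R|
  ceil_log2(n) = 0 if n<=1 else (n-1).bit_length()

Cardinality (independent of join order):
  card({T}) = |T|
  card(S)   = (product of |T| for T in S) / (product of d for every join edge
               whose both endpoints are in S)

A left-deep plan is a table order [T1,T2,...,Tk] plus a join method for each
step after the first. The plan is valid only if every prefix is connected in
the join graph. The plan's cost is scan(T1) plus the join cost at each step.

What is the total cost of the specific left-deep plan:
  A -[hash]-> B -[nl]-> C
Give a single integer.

364240

step 1: scan A: cost=120, card=120
step 2: join B via hash
    card(P join B) = 120*250/(5) = 6000
    cost = 120 + 2*250*8 + 120 = 4240
step 3: join C via nl
    card(P join C) = 6000*60/(5) = 72000
    cost = 4240 + 6000*60 = 364240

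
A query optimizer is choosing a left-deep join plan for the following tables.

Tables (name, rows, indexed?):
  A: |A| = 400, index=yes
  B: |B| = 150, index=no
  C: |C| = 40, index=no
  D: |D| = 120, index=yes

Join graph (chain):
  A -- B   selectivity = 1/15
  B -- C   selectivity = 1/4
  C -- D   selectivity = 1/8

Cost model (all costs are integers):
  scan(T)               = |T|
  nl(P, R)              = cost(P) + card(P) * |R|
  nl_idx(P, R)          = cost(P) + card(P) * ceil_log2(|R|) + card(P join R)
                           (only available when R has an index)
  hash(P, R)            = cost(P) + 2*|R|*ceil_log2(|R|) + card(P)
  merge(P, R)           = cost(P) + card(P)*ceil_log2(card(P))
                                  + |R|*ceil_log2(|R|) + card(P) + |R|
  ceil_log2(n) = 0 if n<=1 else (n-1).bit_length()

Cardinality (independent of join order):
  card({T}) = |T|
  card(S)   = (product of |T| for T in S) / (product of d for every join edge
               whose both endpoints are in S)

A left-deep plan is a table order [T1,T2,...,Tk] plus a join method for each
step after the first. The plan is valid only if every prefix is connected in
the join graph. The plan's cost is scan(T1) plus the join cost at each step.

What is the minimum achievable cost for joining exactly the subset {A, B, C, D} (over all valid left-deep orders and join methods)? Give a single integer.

33420

Selinger DP over subsets of {A,B,C,D}:
  {A}: scan cost=400, card=400
  {B}: scan cost=150, card=150
  {C}: scan cost=40, card=40
  {D}: scan cost=120, card=120
  {AB}: card=4000; try (B,hash)→3200, (A,merge)→5500, (A,nl_idx)→5500, (B,merge)→5750, (A,hash)→7500, (A,nl)→60150 …(+1); best=3200 via (B,hash)
  {BC}: card=1500; try (C,hash)→780, (B,merge)→1670, (C,merge)→1780, (B,hash)→2480, (B,nl)→6040, (C,nl)→6150; best=780 via (C,hash)
  {CD}: card=600; try (C,hash)→720, (D,nl_idx)→920, (D,merge)→1280, (C,merge)→1360, (D,hash)→1760, (D,nl)→4840 …(+1); best=720 via (C,hash)
  {ABC}: card=40000; try (C,hash)→7680, (A,hash)→9480, (A,merge)→22780, (A,nl_idx)→54280, (C,merge)→55480, (C,nl)→163200 …(+1); best=7680 via (C,hash)
  {BCD}: card=22500; try (B,hash)→3720, (D,hash)→3960, (B,merge)→8670, (D,merge)→19740, (D,nl_idx)→33780, (B,nl)→90720 …(+1); best=3720 via (B,hash)
  {ABCD}: card=600000; try (A,hash)→33420, (D,hash)→49360, (A,merge)→367720, (D,merge)→688640, (A,nl_idx)→806220, (D,nl_idx)→887680 …(+2); best=33420 via (A,hash)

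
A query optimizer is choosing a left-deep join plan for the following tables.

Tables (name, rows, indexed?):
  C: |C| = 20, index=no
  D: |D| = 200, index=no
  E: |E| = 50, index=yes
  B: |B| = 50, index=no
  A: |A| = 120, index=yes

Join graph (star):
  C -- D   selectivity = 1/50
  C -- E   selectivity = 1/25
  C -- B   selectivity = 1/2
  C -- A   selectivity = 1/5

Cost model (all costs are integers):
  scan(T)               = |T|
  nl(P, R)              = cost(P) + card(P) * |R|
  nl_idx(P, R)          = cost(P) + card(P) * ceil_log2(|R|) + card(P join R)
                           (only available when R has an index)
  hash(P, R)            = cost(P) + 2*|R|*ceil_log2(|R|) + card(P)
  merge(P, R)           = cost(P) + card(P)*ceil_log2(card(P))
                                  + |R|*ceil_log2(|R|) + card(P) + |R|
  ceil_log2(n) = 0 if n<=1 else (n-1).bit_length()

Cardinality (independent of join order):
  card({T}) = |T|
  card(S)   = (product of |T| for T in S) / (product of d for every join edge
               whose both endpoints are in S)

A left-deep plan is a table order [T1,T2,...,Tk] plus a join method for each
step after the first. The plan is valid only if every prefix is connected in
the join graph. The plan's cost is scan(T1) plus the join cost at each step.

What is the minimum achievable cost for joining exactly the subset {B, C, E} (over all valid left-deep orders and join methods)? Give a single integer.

810

Selinger DP over subsets of {B,C,E}:
  {C}: scan cost=20, card=20
  {E}: scan cost=50, card=50
  {B}: scan cost=50, card=50
  {CE}: card=40; try (E,nl_idx)→180, (C,hash)→300, (E,merge)→490, (C,merge)→520, (E,hash)→640, (E,nl)→1020 …(+1); best=180 via (E,nl_idx)
  {BC}: card=500; try (C,hash)→300, (B,merge)→490, (C,merge)→520, (B,hash)→640, (B,nl)→1020, (C,nl)→1050; best=300 via (C,hash)
  {BCE}: card=1000; try (B,merge)→810, (B,hash)→820, (E,hash)→1400, (B,nl)→2180, (E,nl_idx)→4300, (E,merge)→5650 …(+1); best=810 via (B,merge)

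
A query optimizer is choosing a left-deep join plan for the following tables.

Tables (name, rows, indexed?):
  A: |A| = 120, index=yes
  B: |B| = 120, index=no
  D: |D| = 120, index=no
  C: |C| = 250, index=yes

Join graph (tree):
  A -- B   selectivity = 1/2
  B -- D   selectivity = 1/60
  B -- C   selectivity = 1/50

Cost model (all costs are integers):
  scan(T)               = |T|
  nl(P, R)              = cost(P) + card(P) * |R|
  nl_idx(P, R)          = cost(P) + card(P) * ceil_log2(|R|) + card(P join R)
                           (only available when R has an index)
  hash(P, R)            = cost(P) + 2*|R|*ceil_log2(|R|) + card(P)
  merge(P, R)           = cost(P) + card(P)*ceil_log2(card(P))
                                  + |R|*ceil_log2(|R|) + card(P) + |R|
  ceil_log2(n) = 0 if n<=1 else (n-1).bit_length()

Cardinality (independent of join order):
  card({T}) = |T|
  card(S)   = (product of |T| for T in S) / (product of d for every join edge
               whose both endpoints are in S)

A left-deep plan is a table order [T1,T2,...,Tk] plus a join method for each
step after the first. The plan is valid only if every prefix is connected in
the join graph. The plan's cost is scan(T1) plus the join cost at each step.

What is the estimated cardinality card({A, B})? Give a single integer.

7200

Tables in S: A(120), B(120)
Edges inside S: A-B(d=2)
numerator = 120 * 120 = 14400
denominator = 2 = 2
card(S) = 14400 / 2 = 7200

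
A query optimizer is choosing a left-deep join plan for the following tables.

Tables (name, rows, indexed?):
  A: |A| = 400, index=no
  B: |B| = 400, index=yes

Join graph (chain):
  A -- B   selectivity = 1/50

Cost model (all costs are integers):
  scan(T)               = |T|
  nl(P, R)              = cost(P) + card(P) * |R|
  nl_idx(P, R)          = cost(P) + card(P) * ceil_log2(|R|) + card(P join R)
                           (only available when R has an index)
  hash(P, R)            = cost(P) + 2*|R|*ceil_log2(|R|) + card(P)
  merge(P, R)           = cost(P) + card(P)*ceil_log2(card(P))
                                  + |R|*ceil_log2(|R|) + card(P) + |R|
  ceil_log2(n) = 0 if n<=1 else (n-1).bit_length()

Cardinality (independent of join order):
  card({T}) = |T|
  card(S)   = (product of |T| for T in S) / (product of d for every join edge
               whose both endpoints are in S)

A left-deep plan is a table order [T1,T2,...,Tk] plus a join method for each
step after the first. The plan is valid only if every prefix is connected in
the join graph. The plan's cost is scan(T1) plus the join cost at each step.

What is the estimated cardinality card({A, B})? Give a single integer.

3200

Tables in S: A(400), B(400)
Edges inside S: A-B(d=50)
numerator = 400 * 400 = 160000
denominator = 50 = 50
card(S) = 160000 / 50 = 3200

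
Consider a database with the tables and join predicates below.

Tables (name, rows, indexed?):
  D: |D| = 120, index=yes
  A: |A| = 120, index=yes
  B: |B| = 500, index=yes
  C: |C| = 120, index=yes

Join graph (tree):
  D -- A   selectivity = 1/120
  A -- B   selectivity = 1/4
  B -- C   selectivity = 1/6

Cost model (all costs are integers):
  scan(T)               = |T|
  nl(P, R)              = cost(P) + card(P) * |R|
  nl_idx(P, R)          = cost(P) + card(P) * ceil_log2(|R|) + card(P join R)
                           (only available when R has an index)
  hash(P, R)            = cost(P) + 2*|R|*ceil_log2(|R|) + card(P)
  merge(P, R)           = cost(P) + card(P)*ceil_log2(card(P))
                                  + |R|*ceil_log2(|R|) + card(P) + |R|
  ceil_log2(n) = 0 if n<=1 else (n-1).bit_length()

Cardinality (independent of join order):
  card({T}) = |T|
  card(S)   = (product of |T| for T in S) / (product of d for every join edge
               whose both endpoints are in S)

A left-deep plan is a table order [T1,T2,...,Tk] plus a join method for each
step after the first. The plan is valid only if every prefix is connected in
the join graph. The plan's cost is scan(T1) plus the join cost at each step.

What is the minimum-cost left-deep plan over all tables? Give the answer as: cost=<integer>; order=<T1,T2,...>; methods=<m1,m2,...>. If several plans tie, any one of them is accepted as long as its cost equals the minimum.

Selinger DP (subsets sized 1..n):
  {D}: scan cost=120, card=120
  {A}: scan cost=120, card=120
  {B}: scan cost=500, card=500
  {C}: scan cost=120, card=120
  {AD}: card=120; try (D,nl_idx)→1080, (A,nl_idx)→1080, (D,hash)→1920, (A,hash)→1920, (D,merge)→2040, (A,merge)→2040 …(+2); best=1080 via (D,nl_idx)
  {AB}: card=15000; try (A,hash)→2680, (B,merge)→6080, (A,merge)→6460, (B,hash)→9240, (B,nl_idx)→16200, (A,nl_idx)→19000 …(+2); best=2680 via (A,hash)
  {BC}: card=10000; try (C,hash)→2680, (B,merge)→6080, (C,merge)→6460, (B,hash)→9240, (B,nl_idx)→11200, (C,nl_idx)→14000 …(+2); best=2680 via (C,hash)
  {ABD}: card=15000; try (B,merge)→7040, (B,hash)→10200, (B,nl_idx)→17160, (D,hash)→19360, (B,nl)→61080, (D,nl_idx)→122680 …(+2); best=7040 via (B,merge)
  {ABC}: card=300000; try (A,hash)→14360, (C,hash)→19360, (A,merge)→153640, (C,merge)→228640, (A,nl_idx)→372680, (C,nl_idx)→407680 …(+2); best=14360 via (A,hash)
  {ABCD}: card=300000; try (C,hash)→23720, (C,merge)→233000, (D,hash)→316040, (C,nl_idx)→412040, (C,nl)→1807040, (D,nl_idx)→2414360 …(+2); best=23720 via (C,hash)

cost=23720; order=A,D,B,C; methods=nl_idx,merge,hash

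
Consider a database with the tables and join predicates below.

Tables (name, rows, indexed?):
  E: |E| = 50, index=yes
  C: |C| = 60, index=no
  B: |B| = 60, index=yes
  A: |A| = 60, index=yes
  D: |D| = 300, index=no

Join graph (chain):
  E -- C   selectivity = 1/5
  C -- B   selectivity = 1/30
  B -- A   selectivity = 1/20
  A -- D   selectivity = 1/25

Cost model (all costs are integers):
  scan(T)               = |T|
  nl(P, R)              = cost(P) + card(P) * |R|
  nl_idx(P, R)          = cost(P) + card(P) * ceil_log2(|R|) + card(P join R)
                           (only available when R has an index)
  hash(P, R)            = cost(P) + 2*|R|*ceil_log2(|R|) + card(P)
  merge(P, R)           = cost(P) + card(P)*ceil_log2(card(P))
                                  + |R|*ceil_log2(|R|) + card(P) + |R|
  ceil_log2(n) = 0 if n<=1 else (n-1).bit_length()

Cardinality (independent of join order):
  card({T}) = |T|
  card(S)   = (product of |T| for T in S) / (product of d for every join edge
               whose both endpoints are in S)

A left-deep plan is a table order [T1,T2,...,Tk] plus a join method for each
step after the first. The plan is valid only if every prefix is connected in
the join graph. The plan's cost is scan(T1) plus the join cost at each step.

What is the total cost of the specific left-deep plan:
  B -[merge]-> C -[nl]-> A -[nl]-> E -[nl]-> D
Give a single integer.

step 1: scan B: cost=60, card=60
step 2: join C via merge
    card(P join C) = 60*60/(30) = 120
    cost = 60 + 60*6 + 60*6 + 60 + 60 = 900
step 3: join A via nl
    card(P join A) = 120*60/(20) = 360
    cost = 900 + 120*60 = 8100
step 4: join E via nl
    card(P join E) = 360*50/(5) = 3600
    cost = 8100 + 360*50 = 26100
step 5: join D via nl
    card(P join D) = 3600*300/(25) = 43200
    cost = 26100 + 3600*300 = 1106100

1106100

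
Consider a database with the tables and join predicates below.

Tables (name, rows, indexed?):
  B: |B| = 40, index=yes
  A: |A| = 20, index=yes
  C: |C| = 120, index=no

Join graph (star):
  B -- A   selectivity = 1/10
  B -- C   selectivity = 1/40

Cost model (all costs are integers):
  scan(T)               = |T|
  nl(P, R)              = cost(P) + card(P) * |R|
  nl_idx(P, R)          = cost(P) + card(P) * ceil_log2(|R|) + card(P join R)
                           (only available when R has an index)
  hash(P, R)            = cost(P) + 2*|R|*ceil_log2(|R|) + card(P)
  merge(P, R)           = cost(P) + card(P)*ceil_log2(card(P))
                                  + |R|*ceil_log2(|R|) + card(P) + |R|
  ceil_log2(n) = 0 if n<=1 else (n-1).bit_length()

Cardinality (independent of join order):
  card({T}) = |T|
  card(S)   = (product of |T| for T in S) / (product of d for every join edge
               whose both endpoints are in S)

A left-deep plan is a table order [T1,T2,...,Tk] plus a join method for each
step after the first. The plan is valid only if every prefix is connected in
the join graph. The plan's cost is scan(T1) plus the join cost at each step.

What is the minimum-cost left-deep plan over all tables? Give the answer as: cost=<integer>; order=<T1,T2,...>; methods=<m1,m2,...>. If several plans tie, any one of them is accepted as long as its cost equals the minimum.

Selinger DP (subsets sized 1..n):
  {B}: scan cost=40, card=40
  {A}: scan cost=20, card=20
  {C}: scan cost=120, card=120
  {AB}: card=80; try (B,nl_idx)→220, (A,hash)→280, (A,nl_idx)→320, (B,merge)→420, (A,merge)→440, (B,hash)→520 …(+2); best=220 via (B,nl_idx)
  {BC}: card=120; try (B,hash)→720, (B,nl_idx)→960, (C,merge)→1280, (B,merge)→1360, (C,hash)→1760, (C,nl)→4840 …(+1); best=720 via (B,hash)
  {ABC}: card=240; try (A,hash)→1040, (A,nl_idx)→1560, (A,merge)→1800, (C,merge)→1820, (C,hash)→1980, (A,nl)→3120 …(+1); best=1040 via (A,hash)

cost=1040; order=C,B,A; methods=hash,hash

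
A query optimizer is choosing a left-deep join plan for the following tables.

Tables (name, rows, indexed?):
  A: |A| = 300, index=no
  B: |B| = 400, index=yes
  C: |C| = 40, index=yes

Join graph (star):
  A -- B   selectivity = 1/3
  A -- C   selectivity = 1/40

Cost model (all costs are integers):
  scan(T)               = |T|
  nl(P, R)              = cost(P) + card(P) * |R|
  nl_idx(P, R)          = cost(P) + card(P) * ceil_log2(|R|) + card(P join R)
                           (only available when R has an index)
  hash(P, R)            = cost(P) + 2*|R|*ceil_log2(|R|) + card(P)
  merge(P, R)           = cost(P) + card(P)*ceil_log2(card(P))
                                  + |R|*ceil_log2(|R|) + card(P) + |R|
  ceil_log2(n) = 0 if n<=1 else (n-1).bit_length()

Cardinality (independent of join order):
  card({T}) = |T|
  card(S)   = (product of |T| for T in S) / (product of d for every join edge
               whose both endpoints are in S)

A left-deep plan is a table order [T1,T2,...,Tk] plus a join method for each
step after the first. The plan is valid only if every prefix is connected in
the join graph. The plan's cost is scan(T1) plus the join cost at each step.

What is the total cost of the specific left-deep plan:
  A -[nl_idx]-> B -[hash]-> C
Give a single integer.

step 1: scan A: cost=300, card=300
step 2: join B via nl_idx
    card(P join B) = 300*400/(3) = 40000
    cost = 300 + 300*9 + 40000 = 43000
step 3: join C via hash
    card(P join C) = 40000*40/(40) = 40000
    cost = 43000 + 2*40*6 + 40000 = 83480

83480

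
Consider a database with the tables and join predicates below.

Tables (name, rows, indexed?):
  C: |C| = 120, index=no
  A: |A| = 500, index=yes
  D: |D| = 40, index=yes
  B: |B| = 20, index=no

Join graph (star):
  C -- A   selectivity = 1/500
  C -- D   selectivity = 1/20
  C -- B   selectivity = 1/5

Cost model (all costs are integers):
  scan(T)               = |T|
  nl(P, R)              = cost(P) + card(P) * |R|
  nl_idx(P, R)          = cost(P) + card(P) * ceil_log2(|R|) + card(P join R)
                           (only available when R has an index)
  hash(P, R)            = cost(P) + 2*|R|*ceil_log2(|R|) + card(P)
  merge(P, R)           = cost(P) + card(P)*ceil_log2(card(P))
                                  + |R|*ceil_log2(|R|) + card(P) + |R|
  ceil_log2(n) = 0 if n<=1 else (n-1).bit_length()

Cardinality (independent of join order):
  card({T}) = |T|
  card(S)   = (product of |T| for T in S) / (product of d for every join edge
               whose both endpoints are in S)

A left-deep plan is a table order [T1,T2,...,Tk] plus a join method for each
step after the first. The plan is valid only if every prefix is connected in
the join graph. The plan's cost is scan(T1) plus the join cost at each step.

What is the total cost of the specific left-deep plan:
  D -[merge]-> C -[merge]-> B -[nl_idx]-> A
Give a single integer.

step 1: scan D: cost=40, card=40
step 2: join C via merge
    card(P join C) = 40*120/(20) = 240
    cost = 40 + 40*6 + 120*7 + 40 + 120 = 1280
step 3: join B via merge
    card(P join B) = 240*20/(5) = 960
    cost = 1280 + 240*8 + 20*5 + 240 + 20 = 3560
step 4: join A via nl_idx
    card(P join A) = 960*500/(500) = 960
    cost = 3560 + 960*9 + 960 = 13160

13160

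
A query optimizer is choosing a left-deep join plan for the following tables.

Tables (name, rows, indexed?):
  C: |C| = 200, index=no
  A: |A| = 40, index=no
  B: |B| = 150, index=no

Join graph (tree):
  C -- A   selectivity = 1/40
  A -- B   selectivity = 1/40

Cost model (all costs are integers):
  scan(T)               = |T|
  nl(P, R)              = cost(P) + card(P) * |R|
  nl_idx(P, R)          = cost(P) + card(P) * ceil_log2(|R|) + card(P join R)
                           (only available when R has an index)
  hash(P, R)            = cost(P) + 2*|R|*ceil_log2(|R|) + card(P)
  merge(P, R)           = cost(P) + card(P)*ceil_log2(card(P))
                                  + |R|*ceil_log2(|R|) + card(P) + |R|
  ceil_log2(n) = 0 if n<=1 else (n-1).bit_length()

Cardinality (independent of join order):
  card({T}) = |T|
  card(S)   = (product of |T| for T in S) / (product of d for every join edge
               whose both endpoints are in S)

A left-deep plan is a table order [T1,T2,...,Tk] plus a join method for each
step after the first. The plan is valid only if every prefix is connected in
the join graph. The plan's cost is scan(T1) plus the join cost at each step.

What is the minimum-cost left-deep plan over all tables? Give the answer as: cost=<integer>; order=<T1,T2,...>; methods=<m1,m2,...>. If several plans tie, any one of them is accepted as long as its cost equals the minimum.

cost=3480; order=C,A,B; methods=hash,hash

Selinger DP (subsets sized 1..n):
  {C}: scan cost=200, card=200
  {A}: scan cost=40, card=40
  {B}: scan cost=150, card=150
  {AC}: card=200; try (A,hash)→880, (C,merge)→2120, (A,merge)→2280, (C,hash)→3280, (C,nl)→8040, (A,nl)→8200; best=880 via (A,hash)
  {AB}: card=150; try (A,hash)→780, (B,merge)→1670, (A,merge)→1780, (B,hash)→2480, (B,nl)→6040, (A,nl)→6150; best=780 via (A,hash)
  {ABC}: card=750; try (B,hash)→3480, (C,merge)→3930, (B,merge)→4030, (C,hash)→4130, (C,nl)→30780, (B,nl)→30880; best=3480 via (B,hash)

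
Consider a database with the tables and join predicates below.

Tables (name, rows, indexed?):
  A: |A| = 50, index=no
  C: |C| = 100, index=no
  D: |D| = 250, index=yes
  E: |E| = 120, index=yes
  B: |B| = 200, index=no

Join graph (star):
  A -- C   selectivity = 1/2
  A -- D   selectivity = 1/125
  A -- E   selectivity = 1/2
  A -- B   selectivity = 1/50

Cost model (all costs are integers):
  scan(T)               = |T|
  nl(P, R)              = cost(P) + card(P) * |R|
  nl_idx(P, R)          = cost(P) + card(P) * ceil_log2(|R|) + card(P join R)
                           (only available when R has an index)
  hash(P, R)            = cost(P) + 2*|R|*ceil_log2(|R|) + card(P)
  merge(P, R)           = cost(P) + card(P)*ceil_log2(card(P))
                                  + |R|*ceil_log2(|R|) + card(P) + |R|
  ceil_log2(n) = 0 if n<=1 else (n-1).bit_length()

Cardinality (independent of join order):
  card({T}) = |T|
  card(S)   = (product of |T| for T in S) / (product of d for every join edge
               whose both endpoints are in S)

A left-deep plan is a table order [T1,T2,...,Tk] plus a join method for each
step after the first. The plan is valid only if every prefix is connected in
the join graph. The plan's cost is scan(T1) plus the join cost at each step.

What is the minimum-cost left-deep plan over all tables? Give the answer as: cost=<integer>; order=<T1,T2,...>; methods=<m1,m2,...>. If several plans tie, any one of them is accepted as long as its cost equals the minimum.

Selinger DP (subsets sized 1..n):
  {A}: scan cost=50, card=50
  {C}: scan cost=100, card=100
  {D}: scan cost=250, card=250
  {E}: scan cost=120, card=120
  {B}: scan cost=200, card=200
  {AC}: card=2500; try (A,hash)→800, (C,merge)→1200, (A,merge)→1250, (C,hash)→1500, (C,nl)→5050, (A,nl)→5100; best=800 via (A,hash)
  {AD}: card=100; try (D,nl_idx)→550, (A,hash)→1100, (D,merge)→2650, (A,merge)→2850, (D,hash)→4100, (D,nl)→12550 …(+1); best=550 via (D,nl_idx)
  {AE}: card=3000; try (A,hash)→840, (E,merge)→1360, (A,merge)→1430, (E,hash)→1780, (E,nl_idx)→3400, (E,nl)→6050 …(+1); best=840 via (A,hash)
  {AB}: card=200; try (A,hash)→1000, (B,merge)→2200, (A,merge)→2350, (B,hash)→3300, (B,nl)→10050, (A,nl)→10200; best=1000 via (A,hash)
  {ACD}: card=5000; try (C,hash)→2050, (C,merge)→2150, (D,hash)→7300, (C,nl)→10550, (D,nl_idx)→25800, (D,merge)→35550 …(+1); best=2050 via (C,hash)
  {ACE}: card=150000; try (E,hash)→4980, (C,hash)→5240, (E,merge)→34260, (C,merge)→40640, (E,nl_idx)→168300, (E,nl)→300800 …(+1); best=4980 via (E,hash)
  {ABC}: card=10000; try (C,hash)→2600, (C,merge)→3600, (B,hash)→6500, (C,nl)→21000, (B,merge)→35100, (B,nl)→500800; best=2600 via (C,hash)
  {ADE}: card=6000; try (E,merge)→2310, (E,hash)→2330, (E,nl_idx)→7250, (D,hash)→7840, (E,nl)→12550, (D,nl_idx)→30840 …(+2); best=2310 via (E,merge)
  {ABD}: card=400; try (D,nl_idx)→3000, (B,merge)→3150, (B,hash)→3850, (D,merge)→5050, (D,hash)→5200, (B,nl)→20550 …(+1); best=3000 via (D,nl_idx)
  {ABE}: card=12000; try (E,hash)→2880, (E,merge)→3760, (B,hash)→7040, (E,nl_idx)→14400, (E,nl)→25000, (B,merge)→41640 …(+1); best=2880 via (E,hash)
  {ACDE}: card=300000; try (E,hash)→8730, (C,hash)→9710, (E,merge)→73010, (C,merge)→87110, (D,hash)→158980, (E,nl_idx)→337050 …(+5); best=8730 via (E,hash)
  {ABCD}: card=20000; try (C,hash)→4800, (C,merge)→7800, (B,hash)→10250, (D,hash)→16600, (C,nl)→43000, (B,merge)→73850 …(+4); best=4800 via (C,hash)
  {ABCE}: card=600000; try (E,hash)→14280, (C,hash)→16280, (E,merge)→153560, (B,hash)→158180, (C,merge)→183680, (E,nl_idx)→672600 …(+4); best=14280 via (E,hash)
  {ABDE}: card=24000; try (E,hash)→5080, (E,merge)→7960, (B,hash)→11510, (D,hash)→18880, (E,nl_idx)→29800, (E,nl)→51000 …(+5); best=5080 via (E,hash)
  {ABCDE}: card=1200000; try (E,hash)→26480, (C,hash)→30480, (B,hash)→311930, (E,merge)→325760, (C,merge)→389880, (D,hash)→618280 …(+8); best=26480 via (E,hash)

cost=26480; order=B,A,D,C,E; methods=hash,nl_idx,hash,hash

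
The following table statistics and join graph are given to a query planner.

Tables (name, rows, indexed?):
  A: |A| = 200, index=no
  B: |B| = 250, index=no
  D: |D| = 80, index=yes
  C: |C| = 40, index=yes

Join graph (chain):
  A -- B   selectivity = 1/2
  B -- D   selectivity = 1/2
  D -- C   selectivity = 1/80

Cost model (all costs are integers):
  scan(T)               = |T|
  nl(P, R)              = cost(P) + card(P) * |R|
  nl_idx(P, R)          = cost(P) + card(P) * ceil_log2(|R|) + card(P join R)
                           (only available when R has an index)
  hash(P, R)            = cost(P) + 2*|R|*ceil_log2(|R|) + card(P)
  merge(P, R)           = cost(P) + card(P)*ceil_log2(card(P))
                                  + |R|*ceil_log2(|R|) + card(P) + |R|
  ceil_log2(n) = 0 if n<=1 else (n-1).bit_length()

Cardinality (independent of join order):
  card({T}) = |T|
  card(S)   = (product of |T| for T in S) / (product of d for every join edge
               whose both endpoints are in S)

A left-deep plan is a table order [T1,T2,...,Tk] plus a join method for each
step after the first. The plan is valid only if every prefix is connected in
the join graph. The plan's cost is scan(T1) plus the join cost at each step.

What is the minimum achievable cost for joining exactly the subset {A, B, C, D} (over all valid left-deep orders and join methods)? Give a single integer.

11090

Selinger DP over subsets of {A,B,C,D}:
  {A}: scan cost=200, card=200
  {B}: scan cost=250, card=250
  {D}: scan cost=80, card=80
  {C}: scan cost=40, card=40
  {AB}: card=25000; try (A,hash)→3700, (B,merge)→4250, (A,merge)→4300, (B,hash)→4400, (B,nl)→50200, (A,nl)→50250; best=3700 via (A,hash)
  {BD}: card=10000; try (D,hash)→1620, (B,merge)→2970, (D,merge)→3140, (B,hash)→4160, (D,nl_idx)→12000, (B,nl)→20080 …(+1); best=1620 via (D,hash)
  {CD}: card=40; try (D,nl_idx)→360, (C,nl_idx)→600, (C,hash)→640, (D,merge)→960, (C,merge)→1000, (D,hash)→1200 …(+2); best=360 via (D,nl_idx)
  {ABD}: card=1000000; try (A,hash)→14820, (D,hash)→29820, (A,merge)→153420, (D,merge)→404340, (D,nl_idx)→1178700, (A,nl)→2001620 …(+1); best=14820 via (A,hash)
  {BCD}: card=5000; try (B,merge)→2890, (B,hash)→4400, (B,nl)→10360, (C,hash)→12100, (C,nl_idx)→66620, (C,merge)→151900 …(+1); best=2890 via (B,merge)
  {ABCD}: card=500000; try (A,hash)→11090, (A,merge)→74690, (A,nl)→1002890, (C,hash)→1015300, (C,nl_idx)→6514820, (C,merge)→21015100 …(+1); best=11090 via (A,hash)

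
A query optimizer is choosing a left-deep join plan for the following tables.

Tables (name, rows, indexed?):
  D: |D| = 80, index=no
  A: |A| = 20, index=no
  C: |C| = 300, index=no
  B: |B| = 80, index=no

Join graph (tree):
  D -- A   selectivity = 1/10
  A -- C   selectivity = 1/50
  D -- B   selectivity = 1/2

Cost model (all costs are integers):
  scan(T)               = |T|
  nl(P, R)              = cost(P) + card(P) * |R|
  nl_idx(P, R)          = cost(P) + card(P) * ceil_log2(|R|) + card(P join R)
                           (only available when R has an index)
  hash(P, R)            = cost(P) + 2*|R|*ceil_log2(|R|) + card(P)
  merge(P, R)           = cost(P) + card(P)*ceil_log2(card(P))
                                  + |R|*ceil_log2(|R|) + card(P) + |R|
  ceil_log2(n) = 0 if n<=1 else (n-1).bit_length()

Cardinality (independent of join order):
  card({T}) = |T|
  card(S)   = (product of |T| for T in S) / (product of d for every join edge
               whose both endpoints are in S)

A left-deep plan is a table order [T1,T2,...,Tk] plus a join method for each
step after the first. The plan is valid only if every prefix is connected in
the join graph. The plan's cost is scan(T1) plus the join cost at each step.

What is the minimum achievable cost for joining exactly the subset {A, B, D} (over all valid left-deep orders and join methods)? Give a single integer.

1640

Selinger DP over subsets of {A,B,D}:
  {D}: scan cost=80, card=80
  {A}: scan cost=20, card=20
  {B}: scan cost=80, card=80
  {AD}: card=160; try (A,hash)→360, (D,merge)→780, (A,merge)→840, (D,hash)→1160, (D,nl)→1620, (A,nl)→1680; best=360 via (A,hash)
  {BD}: card=3200; try (D,hash)→1280, (B,hash)→1280, (D,merge)→1360, (B,merge)→1360, (D,nl)→6480, (B,nl)→6480; best=1280 via (D,hash)
  {ABD}: card=6400; try (B,hash)→1640, (B,merge)→2440, (A,hash)→4680, (B,nl)→13160, (A,merge)→43000, (A,nl)→65280; best=1640 via (B,hash)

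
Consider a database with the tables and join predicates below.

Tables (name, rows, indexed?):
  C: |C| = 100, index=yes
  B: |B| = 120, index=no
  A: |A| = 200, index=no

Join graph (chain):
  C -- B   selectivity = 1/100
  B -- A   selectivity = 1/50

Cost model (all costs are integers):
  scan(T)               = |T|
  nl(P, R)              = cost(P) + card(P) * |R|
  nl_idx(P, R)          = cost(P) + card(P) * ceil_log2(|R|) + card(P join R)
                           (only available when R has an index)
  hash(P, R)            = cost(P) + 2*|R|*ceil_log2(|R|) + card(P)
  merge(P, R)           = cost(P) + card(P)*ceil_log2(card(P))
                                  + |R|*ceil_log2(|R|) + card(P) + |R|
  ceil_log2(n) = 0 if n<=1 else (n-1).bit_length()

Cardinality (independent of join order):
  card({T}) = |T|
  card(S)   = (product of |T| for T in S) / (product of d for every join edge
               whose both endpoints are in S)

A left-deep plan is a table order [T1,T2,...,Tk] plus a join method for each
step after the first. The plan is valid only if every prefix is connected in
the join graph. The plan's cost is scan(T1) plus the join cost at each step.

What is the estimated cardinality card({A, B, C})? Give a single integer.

Tables in S: A(200), B(120), C(100)
Edges inside S: C-B(d=100), B-A(d=50)
numerator = 200 * 120 * 100 = 2400000
denominator = 100 * 50 = 5000
card(S) = 2400000 / 5000 = 480

480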